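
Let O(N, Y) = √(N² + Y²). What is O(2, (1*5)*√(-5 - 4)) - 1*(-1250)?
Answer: 1250 + I*√221 ≈ 1250.0 + 14.866*I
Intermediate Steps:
O(2, (1*5)*√(-5 - 4)) - 1*(-1250) = √(2² + ((1*5)*√(-5 - 4))²) - 1*(-1250) = √(4 + (5*√(-9))²) + 1250 = √(4 + (5*(3*I))²) + 1250 = √(4 + (15*I)²) + 1250 = √(4 - 225) + 1250 = √(-221) + 1250 = I*√221 + 1250 = 1250 + I*√221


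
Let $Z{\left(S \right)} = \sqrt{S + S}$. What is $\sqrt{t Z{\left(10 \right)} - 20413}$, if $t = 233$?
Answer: $\sqrt{-20413 + 466 \sqrt{5}} \approx 139.18 i$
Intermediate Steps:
$Z{\left(S \right)} = \sqrt{2} \sqrt{S}$ ($Z{\left(S \right)} = \sqrt{2 S} = \sqrt{2} \sqrt{S}$)
$\sqrt{t Z{\left(10 \right)} - 20413} = \sqrt{233 \sqrt{2} \sqrt{10} - 20413} = \sqrt{233 \cdot 2 \sqrt{5} - 20413} = \sqrt{466 \sqrt{5} - 20413} = \sqrt{-20413 + 466 \sqrt{5}}$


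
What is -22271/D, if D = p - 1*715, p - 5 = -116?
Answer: 22271/826 ≈ 26.962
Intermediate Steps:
p = -111 (p = 5 - 116 = -111)
D = -826 (D = -111 - 1*715 = -111 - 715 = -826)
-22271/D = -22271/(-826) = -22271*(-1/826) = 22271/826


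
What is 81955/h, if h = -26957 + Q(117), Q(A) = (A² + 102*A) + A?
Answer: -81955/1217 ≈ -67.342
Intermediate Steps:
Q(A) = A² + 103*A
h = -1217 (h = -26957 + 117*(103 + 117) = -26957 + 117*220 = -26957 + 25740 = -1217)
81955/h = 81955/(-1217) = 81955*(-1/1217) = -81955/1217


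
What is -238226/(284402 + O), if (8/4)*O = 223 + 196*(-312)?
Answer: -476452/507875 ≈ -0.93813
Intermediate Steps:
O = -60929/2 (O = (223 + 196*(-312))/2 = (223 - 61152)/2 = (1/2)*(-60929) = -60929/2 ≈ -30465.)
-238226/(284402 + O) = -238226/(284402 - 60929/2) = -238226/507875/2 = -238226*2/507875 = -476452/507875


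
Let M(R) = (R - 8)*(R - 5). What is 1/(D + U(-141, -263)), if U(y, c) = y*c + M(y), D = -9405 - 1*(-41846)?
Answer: 1/91278 ≈ 1.0956e-5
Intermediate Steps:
M(R) = (-8 + R)*(-5 + R)
D = 32441 (D = -9405 + 41846 = 32441)
U(y, c) = 40 + y**2 - 13*y + c*y (U(y, c) = y*c + (40 + y**2 - 13*y) = c*y + (40 + y**2 - 13*y) = 40 + y**2 - 13*y + c*y)
1/(D + U(-141, -263)) = 1/(32441 + (40 + (-141)**2 - 13*(-141) - 263*(-141))) = 1/(32441 + (40 + 19881 + 1833 + 37083)) = 1/(32441 + 58837) = 1/91278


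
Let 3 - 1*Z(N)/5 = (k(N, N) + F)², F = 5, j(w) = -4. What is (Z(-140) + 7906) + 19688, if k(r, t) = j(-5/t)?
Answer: 27604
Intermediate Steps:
k(r, t) = -4
Z(N) = 10 (Z(N) = 15 - 5*(-4 + 5)² = 15 - 5*1² = 15 - 5*1 = 15 - 5 = 10)
(Z(-140) + 7906) + 19688 = (10 + 7906) + 19688 = 7916 + 19688 = 27604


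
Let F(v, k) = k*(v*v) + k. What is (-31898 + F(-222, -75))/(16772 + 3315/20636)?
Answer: -76936641628/346110307 ≈ -222.29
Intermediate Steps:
F(v, k) = k + k*v² (F(v, k) = k*v² + k = k + k*v²)
(-31898 + F(-222, -75))/(16772 + 3315/20636) = (-31898 - 75*(1 + (-222)²))/(16772 + 3315/20636) = (-31898 - 75*(1 + 49284))/(16772 + 3315*(1/20636)) = (-31898 - 75*49285)/(16772 + 3315/20636) = (-31898 - 3696375)/(346110307/20636) = -3728273*20636/346110307 = -76936641628/346110307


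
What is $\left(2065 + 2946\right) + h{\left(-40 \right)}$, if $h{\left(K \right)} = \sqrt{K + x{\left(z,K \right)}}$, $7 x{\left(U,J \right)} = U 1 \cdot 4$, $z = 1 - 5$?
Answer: $5011 + \frac{2 i \sqrt{518}}{7} \approx 5011.0 + 6.5027 i$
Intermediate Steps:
$z = -4$
$x{\left(U,J \right)} = \frac{4 U}{7}$ ($x{\left(U,J \right)} = \frac{U 1 \cdot 4}{7} = \frac{U 4}{7} = \frac{4 U}{7}$)
$h{\left(K \right)} = \sqrt{- \frac{16}{7} + K}$ ($h{\left(K \right)} = \sqrt{K + \frac{4}{7} \left(-4\right)} = \sqrt{K - \frac{16}{7}} = \sqrt{- \frac{16}{7} + K}$)
$\left(2065 + 2946\right) + h{\left(-40 \right)} = \left(2065 + 2946\right) + \frac{\sqrt{-112 + 49 \left(-40\right)}}{7} = 5011 + \frac{\sqrt{-112 - 1960}}{7} = 5011 + \frac{\sqrt{-2072}}{7} = 5011 + \frac{2 i \sqrt{518}}{7}$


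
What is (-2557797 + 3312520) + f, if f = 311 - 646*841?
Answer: 211748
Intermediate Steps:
f = -542975 (f = 311 - 543286 = -542975)
(-2557797 + 3312520) + f = (-2557797 + 3312520) - 542975 = 754723 - 542975 = 211748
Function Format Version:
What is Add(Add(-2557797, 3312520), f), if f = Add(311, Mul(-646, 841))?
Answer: 211748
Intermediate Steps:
f = -542975 (f = Add(311, -543286) = -542975)
Add(Add(-2557797, 3312520), f) = Add(Add(-2557797, 3312520), -542975) = Add(754723, -542975) = 211748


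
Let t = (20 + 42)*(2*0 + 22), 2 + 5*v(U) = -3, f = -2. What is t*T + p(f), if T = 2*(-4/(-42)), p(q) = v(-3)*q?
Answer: 5498/21 ≈ 261.81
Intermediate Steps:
v(U) = -1 (v(U) = -⅖ + (⅕)*(-3) = -⅖ - ⅗ = -1)
p(q) = -q
t = 1364 (t = 62*(0 + 22) = 62*22 = 1364)
T = 4/21 (T = 2*(-4*(-1/42)) = 2*(2/21) = 4/21 ≈ 0.19048)
t*T + p(f) = 1364*(4/21) - 1*(-2) = 5456/21 + 2 = 5498/21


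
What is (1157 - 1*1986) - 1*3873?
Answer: -4702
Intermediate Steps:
(1157 - 1*1986) - 1*3873 = (1157 - 1986) - 3873 = -829 - 3873 = -4702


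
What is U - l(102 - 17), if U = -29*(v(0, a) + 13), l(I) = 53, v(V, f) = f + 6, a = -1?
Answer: -575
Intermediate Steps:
v(V, f) = 6 + f
U = -522 (U = -29*((6 - 1) + 13) = -29*(5 + 13) = -29*18 = -522)
U - l(102 - 17) = -522 - 1*53 = -522 - 53 = -575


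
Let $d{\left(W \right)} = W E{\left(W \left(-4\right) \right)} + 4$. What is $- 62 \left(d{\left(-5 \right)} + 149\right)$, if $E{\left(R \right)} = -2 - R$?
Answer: $-16306$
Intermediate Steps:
$d{\left(W \right)} = 4 + W \left(-2 + 4 W\right)$ ($d{\left(W \right)} = W \left(-2 - W \left(-4\right)\right) + 4 = W \left(-2 - - 4 W\right) + 4 = W \left(-2 + 4 W\right) + 4 = 4 + W \left(-2 + 4 W\right)$)
$- 62 \left(d{\left(-5 \right)} + 149\right) = - 62 \left(\left(4 + 2 \left(-5\right) \left(-1 + 2 \left(-5\right)\right)\right) + 149\right) = - 62 \left(\left(4 + 2 \left(-5\right) \left(-1 - 10\right)\right) + 149\right) = - 62 \left(\left(4 + 2 \left(-5\right) \left(-11\right)\right) + 149\right) = - 62 \left(\left(4 + 110\right) + 149\right) = - 62 \left(114 + 149\right) = \left(-62\right) 263 = -16306$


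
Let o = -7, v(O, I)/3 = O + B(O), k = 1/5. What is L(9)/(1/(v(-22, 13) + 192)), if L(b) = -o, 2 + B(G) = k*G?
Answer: 3738/5 ≈ 747.60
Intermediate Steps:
k = 1/5 (k = 1*(1/5) = 1/5 ≈ 0.20000)
B(G) = -2 + G/5
v(O, I) = -6 + 18*O/5 (v(O, I) = 3*(O + (-2 + O/5)) = 3*(-2 + 6*O/5) = -6 + 18*O/5)
L(b) = 7 (L(b) = -1*(-7) = 7)
L(9)/(1/(v(-22, 13) + 192)) = 7/(1/((-6 + (18/5)*(-22)) + 192)) = 7/(1/((-6 - 396/5) + 192)) = 7/(1/(-426/5 + 192)) = 7/(1/(534/5)) = 7/(5/534) = 7*(534/5) = 3738/5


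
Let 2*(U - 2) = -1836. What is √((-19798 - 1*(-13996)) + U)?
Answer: I*√6718 ≈ 81.963*I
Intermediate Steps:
U = -916 (U = 2 + (½)*(-1836) = 2 - 918 = -916)
√((-19798 - 1*(-13996)) + U) = √((-19798 - 1*(-13996)) - 916) = √((-19798 + 13996) - 916) = √(-5802 - 916) = √(-6718) = I*√6718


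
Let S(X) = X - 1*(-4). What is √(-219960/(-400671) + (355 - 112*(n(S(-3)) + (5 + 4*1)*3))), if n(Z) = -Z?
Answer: 3*I*√562970668413/44519 ≈ 50.561*I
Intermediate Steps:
S(X) = 4 + X (S(X) = X + 4 = 4 + X)
√(-219960/(-400671) + (355 - 112*(n(S(-3)) + (5 + 4*1)*3))) = √(-219960/(-400671) + (355 - 112*(-(4 - 3) + (5 + 4*1)*3))) = √(-219960*(-1/400671) + (355 - 112*(-1*1 + (5 + 4)*3))) = √(24440/44519 + (355 - 112*(-1 + 9*3))) = √(24440/44519 + (355 - 112*(-1 + 27))) = √(24440/44519 + (355 - 112*26)) = √(24440/44519 + (355 - 2912)) = √(24440/44519 - 2557) = √(-113810643/44519) = 3*I*√562970668413/44519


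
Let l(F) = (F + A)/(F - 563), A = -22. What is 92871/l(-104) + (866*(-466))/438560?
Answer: 377312909637/767480 ≈ 4.9163e+5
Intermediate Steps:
l(F) = (-22 + F)/(-563 + F) (l(F) = (F - 22)/(F - 563) = (-22 + F)/(-563 + F))
92871/l(-104) + (866*(-466))/438560 = 92871/(((-22 - 104)/(-563 - 104))) + (866*(-466))/438560 = 92871/((-126/(-667))) - 403556*1/438560 = 92871/((-1/667*(-126))) - 100889/109640 = 92871/(126/667) - 100889/109640 = 92871*(667/126) - 100889/109640 = 6882773/14 - 100889/109640 = 377312909637/767480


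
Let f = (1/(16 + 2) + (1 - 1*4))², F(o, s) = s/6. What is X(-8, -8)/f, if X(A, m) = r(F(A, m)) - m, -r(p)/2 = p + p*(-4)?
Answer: 0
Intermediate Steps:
F(o, s) = s/6 (F(o, s) = s*(⅙) = s/6)
r(p) = 6*p (r(p) = -2*(p + p*(-4)) = -2*(p - 4*p) = -(-6)*p = 6*p)
X(A, m) = 0 (X(A, m) = 6*(m/6) - m = m - m = 0)
f = 2809/324 (f = (1/18 + (1 - 4))² = (1/18 - 3)² = (-53/18)² = 2809/324 ≈ 8.6698)
X(-8, -8)/f = 0/(2809/324) = 0*(324/2809) = 0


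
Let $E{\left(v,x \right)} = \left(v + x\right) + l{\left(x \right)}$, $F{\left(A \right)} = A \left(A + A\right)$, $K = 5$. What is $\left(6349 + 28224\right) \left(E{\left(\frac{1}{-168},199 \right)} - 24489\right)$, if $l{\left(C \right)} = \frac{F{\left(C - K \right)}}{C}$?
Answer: $- \frac{3948324430237}{4776} \approx -8.267 \cdot 10^{8}$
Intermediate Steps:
$F{\left(A \right)} = 2 A^{2}$ ($F{\left(A \right)} = A 2 A = 2 A^{2}$)
$l{\left(C \right)} = \frac{2 \left(-5 + C\right)^{2}}{C}$ ($l{\left(C \right)} = \frac{2 \left(C - 5\right)^{2}}{C} = \frac{2 \left(-5 + C\right)^{2}}{C}$)
$E{\left(v,x \right)} = v + x + \frac{2 \left(-5 + x\right)^{2}}{x}$ ($E{\left(v,x \right)} = \left(v + x\right) + \frac{2 \left(-5 + x\right)^{2}}{x} = v + x + \frac{2 \left(-5 + x\right)^{2}}{x}$)
$\left(6349 + 28224\right) \left(E{\left(\frac{1}{-168},199 \right)} - 24489\right) = \left(6349 + 28224\right) \left(\left(\frac{1}{-168} + 199 + \frac{2 \left(-5 + 199\right)^{2}}{199}\right) - 24489\right) = 34573 \left(\left(- \frac{1}{168} + 199 + 2 \cdot \frac{1}{199} \cdot 194^{2}\right) - 24489\right) = 34573 \left(\left(- \frac{1}{168} + 199 + 2 \cdot \frac{1}{199} \cdot 37636\right) - 24489\right) = 34573 \left(\left(- \frac{1}{168} + 199 + \frac{75272}{199}\right) - 24489\right) = 34573 \left(\frac{19298465}{33432} - 24489\right) = 34573 \left(- \frac{799417783}{33432}\right) = - \frac{3948324430237}{4776}$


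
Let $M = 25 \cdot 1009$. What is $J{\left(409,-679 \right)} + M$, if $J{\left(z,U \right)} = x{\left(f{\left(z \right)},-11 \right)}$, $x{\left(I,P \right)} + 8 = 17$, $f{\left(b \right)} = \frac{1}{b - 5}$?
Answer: $25234$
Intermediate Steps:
$f{\left(b \right)} = \frac{1}{-5 + b}$
$x{\left(I,P \right)} = 9$ ($x{\left(I,P \right)} = -8 + 17 = 9$)
$M = 25225$
$J{\left(z,U \right)} = 9$
$J{\left(409,-679 \right)} + M = 9 + 25225 = 25234$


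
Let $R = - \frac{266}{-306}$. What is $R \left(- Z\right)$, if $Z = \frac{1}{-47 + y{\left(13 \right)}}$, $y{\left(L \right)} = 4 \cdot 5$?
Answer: $\frac{133}{4131} \approx 0.032196$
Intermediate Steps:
$R = \frac{133}{153}$ ($R = \left(-266\right) \left(- \frac{1}{306}\right) = \frac{133}{153} \approx 0.86928$)
$y{\left(L \right)} = 20$
$Z = - \frac{1}{27}$ ($Z = \frac{1}{-47 + 20} = \frac{1}{-27} = - \frac{1}{27} \approx -0.037037$)
$R \left(- Z\right) = \frac{133 \left(\left(-1\right) \left(- \frac{1}{27}\right)\right)}{153} = \frac{133}{153} \cdot \frac{1}{27} = \frac{133}{4131}$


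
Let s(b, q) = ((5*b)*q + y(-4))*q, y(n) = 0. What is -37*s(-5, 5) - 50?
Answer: 23075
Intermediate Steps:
s(b, q) = 5*b*q² (s(b, q) = ((5*b)*q + 0)*q = (5*b*q + 0)*q = (5*b*q)*q = 5*b*q²)
-37*s(-5, 5) - 50 = -185*(-5)*5² - 50 = -185*(-5)*25 - 50 = -37*(-625) - 50 = 23125 - 50 = 23075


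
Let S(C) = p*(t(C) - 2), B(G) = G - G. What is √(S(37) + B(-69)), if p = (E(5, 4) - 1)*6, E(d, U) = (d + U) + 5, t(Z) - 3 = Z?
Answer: 2*√741 ≈ 54.443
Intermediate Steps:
t(Z) = 3 + Z
E(d, U) = 5 + U + d (E(d, U) = (U + d) + 5 = 5 + U + d)
p = 78 (p = ((5 + 4 + 5) - 1)*6 = (14 - 1)*6 = 13*6 = 78)
B(G) = 0
S(C) = 78 + 78*C (S(C) = 78*((3 + C) - 2) = 78*(1 + C) = 78 + 78*C)
√(S(37) + B(-69)) = √((78 + 78*37) + 0) = √((78 + 2886) + 0) = √(2964 + 0) = √2964 = 2*√741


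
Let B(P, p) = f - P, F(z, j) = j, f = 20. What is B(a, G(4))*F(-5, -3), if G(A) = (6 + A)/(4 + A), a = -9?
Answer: -87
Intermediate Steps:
G(A) = (6 + A)/(4 + A)
B(P, p) = 20 - P
B(a, G(4))*F(-5, -3) = (20 - 1*(-9))*(-3) = (20 + 9)*(-3) = 29*(-3) = -87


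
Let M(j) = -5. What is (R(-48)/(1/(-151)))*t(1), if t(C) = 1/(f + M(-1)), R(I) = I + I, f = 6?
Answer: 14496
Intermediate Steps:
R(I) = 2*I
t(C) = 1 (t(C) = 1/(6 - 5) = 1/1 = 1)
(R(-48)/(1/(-151)))*t(1) = ((2*(-48))/(1/(-151)))*1 = -96/(-1/151)*1 = -96*(-151)*1 = 14496*1 = 14496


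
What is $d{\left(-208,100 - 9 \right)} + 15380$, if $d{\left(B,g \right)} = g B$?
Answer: $-3548$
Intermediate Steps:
$d{\left(B,g \right)} = B g$
$d{\left(-208,100 - 9 \right)} + 15380 = - 208 \left(100 - 9\right) + 15380 = \left(-208\right) 91 + 15380 = -18928 + 15380 = -3548$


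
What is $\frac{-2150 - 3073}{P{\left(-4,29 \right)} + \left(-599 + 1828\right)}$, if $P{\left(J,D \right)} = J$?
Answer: $- \frac{5223}{1225} \approx -4.2637$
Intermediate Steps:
$\frac{-2150 - 3073}{P{\left(-4,29 \right)} + \left(-599 + 1828\right)} = \frac{-2150 - 3073}{-4 + \left(-599 + 1828\right)} = - \frac{5223}{-4 + 1229} = - \frac{5223}{1225}$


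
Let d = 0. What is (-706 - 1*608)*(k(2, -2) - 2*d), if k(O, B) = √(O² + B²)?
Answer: -2628*√2 ≈ -3716.6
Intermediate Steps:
k(O, B) = √(B² + O²)
(-706 - 1*608)*(k(2, -2) - 2*d) = (-706 - 1*608)*(√((-2)² + 2²) - 2*0) = (-706 - 608)*(√(4 + 4) + 0) = -1314*(√8 + 0) = -1314*(2*√2 + 0) = -2628*√2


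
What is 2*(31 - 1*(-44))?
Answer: 150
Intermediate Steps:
2*(31 - 1*(-44)) = 2*(31 + 44) = 2*75 = 150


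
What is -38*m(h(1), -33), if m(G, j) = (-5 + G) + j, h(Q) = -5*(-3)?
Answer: 874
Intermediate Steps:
h(Q) = 15
m(G, j) = -5 + G + j
-38*m(h(1), -33) = -38*(-5 + 15 - 33) = -38*(-23) = 874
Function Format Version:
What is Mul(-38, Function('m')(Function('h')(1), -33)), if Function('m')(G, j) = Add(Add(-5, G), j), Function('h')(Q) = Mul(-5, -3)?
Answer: 874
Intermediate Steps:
Function('h')(Q) = 15
Function('m')(G, j) = Add(-5, G, j)
Mul(-38, Function('m')(Function('h')(1), -33)) = Mul(-38, Add(-5, 15, -33)) = Mul(-38, -23) = 874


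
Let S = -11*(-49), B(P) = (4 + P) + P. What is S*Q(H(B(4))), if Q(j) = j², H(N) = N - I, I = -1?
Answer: 91091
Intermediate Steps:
B(P) = 4 + 2*P
H(N) = 1 + N (H(N) = N - 1*(-1) = N + 1 = 1 + N)
S = 539
S*Q(H(B(4))) = 539*(1 + (4 + 2*4))² = 539*(1 + (4 + 8))² = 539*(1 + 12)² = 539*13² = 539*169 = 91091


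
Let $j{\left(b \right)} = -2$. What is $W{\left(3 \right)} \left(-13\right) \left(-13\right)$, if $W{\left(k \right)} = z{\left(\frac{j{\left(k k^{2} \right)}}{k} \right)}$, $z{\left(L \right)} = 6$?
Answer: $1014$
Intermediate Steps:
$W{\left(k \right)} = 6$
$W{\left(3 \right)} \left(-13\right) \left(-13\right) = 6 \left(-13\right) \left(-13\right) = \left(-78\right) \left(-13\right) = 1014$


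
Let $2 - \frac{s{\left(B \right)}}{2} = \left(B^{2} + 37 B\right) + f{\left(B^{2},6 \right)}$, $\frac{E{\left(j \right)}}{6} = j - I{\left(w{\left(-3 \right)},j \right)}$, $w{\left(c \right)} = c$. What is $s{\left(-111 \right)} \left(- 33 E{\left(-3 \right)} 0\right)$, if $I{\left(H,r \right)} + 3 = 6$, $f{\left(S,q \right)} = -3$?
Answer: $0$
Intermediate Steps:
$I{\left(H,r \right)} = 3$ ($I{\left(H,r \right)} = -3 + 6 = 3$)
$E{\left(j \right)} = -18 + 6 j$ ($E{\left(j \right)} = 6 \left(j - 3\right) = 6 \left(-3 + j\right) = -18 + 6 j$)
$s{\left(B \right)} = 10 - 74 B - 2 B^{2}$ ($s{\left(B \right)} = 4 - 2 \left(\left(B^{2} + 37 B\right) - 3\right) = 4 - 2 \left(-3 + B^{2} + 37 B\right) = 4 - \left(-6 + 2 B^{2} + 74 B\right) = 10 - 74 B - 2 B^{2}$)
$s{\left(-111 \right)} \left(- 33 E{\left(-3 \right)} 0\right) = \left(10 - -8214 - 2 \left(-111\right)^{2}\right) \left(- 33 \left(-18 + 6 \left(-3\right)\right) 0\right) = \left(10 + 8214 - 24642\right) \left(- 33 \left(-18 - 18\right) 0\right) = \left(10 + 8214 - 24642\right) \left(- 33 \left(\left(-36\right) 0\right)\right) = - 16418 \left(\left(-33\right) 0\right) = \left(-16418\right) 0 = 0$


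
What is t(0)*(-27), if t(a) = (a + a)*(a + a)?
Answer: 0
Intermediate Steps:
t(a) = 4*a² (t(a) = (2*a)*(2*a) = 4*a²)
t(0)*(-27) = (4*0²)*(-27) = (4*0)*(-27) = 0*(-27) = 0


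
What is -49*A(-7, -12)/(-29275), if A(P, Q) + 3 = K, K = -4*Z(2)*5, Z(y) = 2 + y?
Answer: -4067/29275 ≈ -0.13892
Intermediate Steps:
K = -80 (K = -4*(2 + 2)*5 = -4*4*5 = -16*5 = -80)
A(P, Q) = -83 (A(P, Q) = -3 - 80 = -83)
-49*A(-7, -12)/(-29275) = -49*(-83)/(-29275) = 4067*(-1/29275) = -4067/29275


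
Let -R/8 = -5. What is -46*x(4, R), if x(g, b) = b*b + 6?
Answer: -73876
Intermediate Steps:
R = 40 (R = -8*(-5) = 40)
x(g, b) = 6 + b² (x(g, b) = b² + 6 = 6 + b²)
-46*x(4, R) = -46*(6 + 40²) = -46*(6 + 1600) = -46*1606 = -73876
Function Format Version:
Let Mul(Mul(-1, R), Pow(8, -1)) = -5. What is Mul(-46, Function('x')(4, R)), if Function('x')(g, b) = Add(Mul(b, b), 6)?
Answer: -73876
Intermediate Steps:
R = 40 (R = Mul(-8, -5) = 40)
Function('x')(g, b) = Add(6, Pow(b, 2)) (Function('x')(g, b) = Add(Pow(b, 2), 6) = Add(6, Pow(b, 2)))
Mul(-46, Function('x')(4, R)) = Mul(-46, Add(6, Pow(40, 2))) = Mul(-46, Add(6, 1600)) = Mul(-46, 1606) = -73876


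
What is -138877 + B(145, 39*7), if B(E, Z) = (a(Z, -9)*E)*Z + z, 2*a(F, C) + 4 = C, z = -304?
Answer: -792967/2 ≈ -3.9648e+5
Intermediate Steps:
a(F, C) = -2 + C/2
B(E, Z) = -304 - 13*E*Z/2 (B(E, Z) = ((-2 + (½)*(-9))*E)*Z - 304 = ((-2 - 9/2)*E)*Z - 304 = (-13*E/2)*Z - 304 = -13*E*Z/2 - 304 = -304 - 13*E*Z/2)
-138877 + B(145, 39*7) = -138877 + (-304 - 13/2*145*39*7) = -138877 + (-304 - 13/2*145*273) = -138877 + (-304 - 514605/2) = -138877 - 515213/2 = -792967/2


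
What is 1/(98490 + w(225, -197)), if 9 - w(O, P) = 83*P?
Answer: 1/114850 ≈ 8.7070e-6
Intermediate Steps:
w(O, P) = 9 - 83*P
1/(98490 + w(225, -197)) = 1/(98490 + (9 - 83*(-197))) = 1/(98490 + (9 + 16351)) = 1/(98490 + 16360) = 1/114850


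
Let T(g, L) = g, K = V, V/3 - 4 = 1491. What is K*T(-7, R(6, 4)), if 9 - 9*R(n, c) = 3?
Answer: -31395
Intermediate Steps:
V = 4485 (V = 12 + 3*1491 = 12 + 4473 = 4485)
R(n, c) = ⅔ (R(n, c) = 1 - ⅑*3 = 1 - ⅓ = ⅔)
K = 4485
K*T(-7, R(6, 4)) = 4485*(-7) = -31395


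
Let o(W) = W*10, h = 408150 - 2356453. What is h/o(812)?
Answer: -278329/1160 ≈ -239.94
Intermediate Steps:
h = -1948303
o(W) = 10*W
h/o(812) = -1948303/(10*812) = -1948303/8120 = -1948303*1/8120 = -278329/1160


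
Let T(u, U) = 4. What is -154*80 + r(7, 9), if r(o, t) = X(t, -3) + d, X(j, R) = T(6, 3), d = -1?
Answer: -12317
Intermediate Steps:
X(j, R) = 4
r(o, t) = 3 (r(o, t) = 4 - 1 = 3)
-154*80 + r(7, 9) = -154*80 + 3 = -12320 + 3 = -12317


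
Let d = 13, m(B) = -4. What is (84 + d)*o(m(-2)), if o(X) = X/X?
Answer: 97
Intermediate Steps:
o(X) = 1
(84 + d)*o(m(-2)) = (84 + 13)*1 = 97*1 = 97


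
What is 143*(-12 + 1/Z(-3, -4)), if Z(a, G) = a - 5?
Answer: -13871/8 ≈ -1733.9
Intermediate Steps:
Z(a, G) = -5 + a
143*(-12 + 1/Z(-3, -4)) = 143*(-12 + 1/(-5 - 3)) = 143*(-12 + 1/(-8)) = 143*(-12 - ⅛) = 143*(-97/8) = -13871/8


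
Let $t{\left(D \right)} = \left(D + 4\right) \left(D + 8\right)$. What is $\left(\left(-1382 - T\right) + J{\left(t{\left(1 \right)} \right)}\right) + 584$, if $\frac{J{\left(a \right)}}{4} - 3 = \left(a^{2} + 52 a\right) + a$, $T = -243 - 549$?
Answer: $17646$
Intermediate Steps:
$T = -792$
$t{\left(D \right)} = \left(4 + D\right) \left(8 + D\right)$
$J{\left(a \right)} = 12 + 4 a^{2} + 212 a$ ($J{\left(a \right)} = 12 + 4 \left(\left(a^{2} + 52 a\right) + a\right) = 12 + 4 \left(a^{2} + 53 a\right) = 12 + \left(4 a^{2} + 212 a\right) = 12 + 4 a^{2} + 212 a$)
$\left(\left(-1382 - T\right) + J{\left(t{\left(1 \right)} \right)}\right) + 584 = \left(\left(-1382 - -792\right) + \left(12 + 4 \left(32 + 1^{2} + 12 \cdot 1\right)^{2} + 212 \left(32 + 1^{2} + 12 \cdot 1\right)\right)\right) + 584 = \left(\left(-1382 + 792\right) + \left(12 + 4 \left(32 + 1 + 12\right)^{2} + 212 \left(32 + 1 + 12\right)\right)\right) + 584 = \left(-590 + \left(12 + 4 \cdot 45^{2} + 212 \cdot 45\right)\right) + 584 = \left(-590 + \left(12 + 4 \cdot 2025 + 9540\right)\right) + 584 = \left(-590 + \left(12 + 8100 + 9540\right)\right) + 584 = \left(-590 + 17652\right) + 584 = 17062 + 584 = 17646$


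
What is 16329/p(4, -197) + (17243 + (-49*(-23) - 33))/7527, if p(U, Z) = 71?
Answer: 124210310/534417 ≈ 232.42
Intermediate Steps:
16329/p(4, -197) + (17243 + (-49*(-23) - 33))/7527 = 16329/71 + (17243 + (-49*(-23) - 33))/7527 = 16329*(1/71) + (17243 + (1127 - 33))*(1/7527) = 16329/71 + (17243 + 1094)*(1/7527) = 16329/71 + 18337*(1/7527) = 16329/71 + 18337/7527 = 124210310/534417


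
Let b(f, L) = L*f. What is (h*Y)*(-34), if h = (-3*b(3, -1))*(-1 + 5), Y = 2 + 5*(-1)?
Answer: 3672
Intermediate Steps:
Y = -3 (Y = 2 - 5 = -3)
h = 36 (h = (-(-3)*3)*(-1 + 5) = -3*(-3)*4 = 9*4 = 36)
(h*Y)*(-34) = (36*(-3))*(-34) = -108*(-34) = 3672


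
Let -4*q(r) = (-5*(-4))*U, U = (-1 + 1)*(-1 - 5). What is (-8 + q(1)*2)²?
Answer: 64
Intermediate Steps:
U = 0 (U = 0*(-6) = 0)
q(r) = 0 (q(r) = -(-5*(-4))*0/4 = -5*0 = -¼*0 = 0)
(-8 + q(1)*2)² = (-8 + 0*2)² = (-8 + 0)² = (-8)² = 64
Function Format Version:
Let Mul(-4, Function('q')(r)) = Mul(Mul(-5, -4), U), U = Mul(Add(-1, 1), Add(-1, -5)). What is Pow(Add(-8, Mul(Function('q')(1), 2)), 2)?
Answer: 64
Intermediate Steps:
U = 0 (U = Mul(0, -6) = 0)
Function('q')(r) = 0 (Function('q')(r) = Mul(Rational(-1, 4), Mul(Mul(-5, -4), 0)) = Mul(Rational(-1, 4), Mul(20, 0)) = Mul(Rational(-1, 4), 0) = 0)
Pow(Add(-8, Mul(Function('q')(1), 2)), 2) = Pow(Add(-8, Mul(0, 2)), 2) = Pow(Add(-8, 0), 2) = Pow(-8, 2) = 64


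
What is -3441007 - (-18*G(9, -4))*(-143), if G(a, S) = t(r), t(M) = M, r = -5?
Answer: -3428137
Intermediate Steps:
G(a, S) = -5
-3441007 - (-18*G(9, -4))*(-143) = -3441007 - (-18*(-5))*(-143) = -3441007 - 90*(-143) = -3441007 - 1*(-12870) = -3441007 + 12870 = -3428137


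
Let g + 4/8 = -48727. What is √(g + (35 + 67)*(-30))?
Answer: 5*I*√8286/2 ≈ 227.57*I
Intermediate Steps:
g = -97455/2 (g = -½ - 48727 = -97455/2 ≈ -48728.)
√(g + (35 + 67)*(-30)) = √(-97455/2 + (35 + 67)*(-30)) = √(-97455/2 + 102*(-30)) = √(-97455/2 - 3060) = √(-103575/2) = 5*I*√8286/2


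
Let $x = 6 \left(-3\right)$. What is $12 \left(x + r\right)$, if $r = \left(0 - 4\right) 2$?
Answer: $-312$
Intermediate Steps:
$x = -18$
$r = -8$ ($r = \left(-4\right) 2 = -8$)
$12 \left(x + r\right) = 12 \left(-18 - 8\right) = 12 \left(-26\right) = -312$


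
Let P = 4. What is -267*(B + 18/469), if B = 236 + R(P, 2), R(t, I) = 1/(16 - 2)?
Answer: -59132757/938 ≈ -63041.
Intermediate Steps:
R(t, I) = 1/14
B = 3305/14 (B = 236 + 1/14 = 3305/14 ≈ 236.07)
-267*(B + 18/469) = -267*(3305/14 + 18/469) = -267*221471/938 = -59132757/938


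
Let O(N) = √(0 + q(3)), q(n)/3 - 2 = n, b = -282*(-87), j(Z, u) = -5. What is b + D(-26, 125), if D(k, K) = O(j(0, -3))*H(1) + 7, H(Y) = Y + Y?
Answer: 24541 + 2*√15 ≈ 24549.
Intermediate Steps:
H(Y) = 2*Y
b = 24534
q(n) = 6 + 3*n
O(N) = √15 (O(N) = √(0 + (6 + 3*3)) = √(0 + (6 + 9)) = √(0 + 15) = √15)
D(k, K) = 7 + 2*√15 (D(k, K) = √15*(2*1) + 7 = √15*2 + 7 = 2*√15 + 7 = 7 + 2*√15)
b + D(-26, 125) = 24534 + (7 + 2*√15) = 24541 + 2*√15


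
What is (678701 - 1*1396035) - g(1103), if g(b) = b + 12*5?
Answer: -718497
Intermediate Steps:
g(b) = 60 + b (g(b) = b + 60 = 60 + b)
(678701 - 1*1396035) - g(1103) = (678701 - 1*1396035) - (60 + 1103) = (678701 - 1396035) - 1*1163 = -717334 - 1163 = -718497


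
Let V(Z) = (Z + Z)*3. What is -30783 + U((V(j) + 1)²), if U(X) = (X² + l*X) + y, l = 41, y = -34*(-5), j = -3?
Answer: 64757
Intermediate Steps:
V(Z) = 6*Z (V(Z) = (2*Z)*3 = 6*Z)
y = 170
U(X) = 170 + X² + 41*X (U(X) = (X² + 41*X) + 170 = 170 + X² + 41*X)
-30783 + U((V(j) + 1)²) = -30783 + (170 + ((6*(-3) + 1)²)² + 41*(6*(-3) + 1)²) = -30783 + (170 + ((-18 + 1)²)² + 41*(-18 + 1)²) = -30783 + (170 + ((-17)²)² + 41*(-17)²) = -30783 + (170 + 289² + 41*289) = -30783 + (170 + 83521 + 11849) = -30783 + 95540 = 64757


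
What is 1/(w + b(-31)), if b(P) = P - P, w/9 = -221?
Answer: -1/1989 ≈ -0.00050277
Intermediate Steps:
w = -1989 (w = 9*(-221) = -1989)
b(P) = 0
1/(w + b(-31)) = 1/(-1989 + 0) = 1/(-1989) = -1/1989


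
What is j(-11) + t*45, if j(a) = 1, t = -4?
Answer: -179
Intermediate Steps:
j(-11) + t*45 = 1 - 4*45 = 1 - 180 = -179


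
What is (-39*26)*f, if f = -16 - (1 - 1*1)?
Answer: 16224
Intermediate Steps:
f = -16 (f = -16 - (1 - 1) = -16 - 1*0 = -16 + 0 = -16)
(-39*26)*f = -39*26*(-16) = -1014*(-16) = 16224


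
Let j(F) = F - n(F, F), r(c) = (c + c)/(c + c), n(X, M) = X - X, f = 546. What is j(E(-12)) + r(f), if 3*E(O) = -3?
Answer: 0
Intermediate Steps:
E(O) = -1 (E(O) = (1/3)*(-3) = -1)
n(X, M) = 0
r(c) = 1 (r(c) = (2*c)/((2*c)) = (2*c)*(1/(2*c)) = 1)
j(F) = F (j(F) = F - 1*0 = F + 0 = F)
j(E(-12)) + r(f) = -1 + 1 = 0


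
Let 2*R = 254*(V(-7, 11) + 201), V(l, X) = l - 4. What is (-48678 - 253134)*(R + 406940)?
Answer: -130102098840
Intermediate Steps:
V(l, X) = -4 + l
R = 24130 (R = (254*((-4 - 7) + 201))/2 = (254*(-11 + 201))/2 = (254*190)/2 = (½)*48260 = 24130)
(-48678 - 253134)*(R + 406940) = (-48678 - 253134)*(24130 + 406940) = -301812*431070 = -130102098840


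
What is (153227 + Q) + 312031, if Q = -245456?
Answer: 219802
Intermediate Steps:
(153227 + Q) + 312031 = (153227 - 245456) + 312031 = -92229 + 312031 = 219802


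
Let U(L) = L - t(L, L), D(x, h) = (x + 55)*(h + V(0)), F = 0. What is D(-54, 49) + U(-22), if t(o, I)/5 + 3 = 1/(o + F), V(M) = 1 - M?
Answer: 951/22 ≈ 43.227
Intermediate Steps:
t(o, I) = -15 + 5/o (t(o, I) = -15 + 5/(o + 0) = -15 + 5/o)
D(x, h) = (1 + h)*(55 + x) (D(x, h) = (x + 55)*(h + (1 - 1*0)) = (55 + x)*(h + (1 + 0)) = (55 + x)*(h + 1) = (55 + x)*(1 + h) = (1 + h)*(55 + x))
U(L) = 15 + L - 5/L (U(L) = L - (-15 + 5/L) = L + (15 - 5/L) = 15 + L - 5/L)
D(-54, 49) + U(-22) = (55 - 54 + 55*49 + 49*(-54)) + (15 - 22 - 5/(-22)) = (55 - 54 + 2695 - 2646) + (15 - 22 - 5*(-1/22)) = 50 + (15 - 22 + 5/22) = 50 - 149/22 = 951/22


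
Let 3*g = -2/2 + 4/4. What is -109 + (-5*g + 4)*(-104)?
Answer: -525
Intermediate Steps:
g = 0 (g = (-2/2 + 4/4)/3 = (-2*½ + 4*(¼))/3 = (-1 + 1)/3 = (⅓)*0 = 0)
-109 + (-5*g + 4)*(-104) = -109 + (-5*0 + 4)*(-104) = -109 + (0 + 4)*(-104) = -109 + 4*(-104) = -109 - 416 = -525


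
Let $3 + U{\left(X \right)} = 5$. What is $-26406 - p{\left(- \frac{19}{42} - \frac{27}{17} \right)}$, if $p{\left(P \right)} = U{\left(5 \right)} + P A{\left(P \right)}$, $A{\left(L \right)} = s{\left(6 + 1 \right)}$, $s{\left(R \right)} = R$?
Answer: $- \frac{2692159}{102} \approx -26394.0$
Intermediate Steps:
$U{\left(X \right)} = 2$ ($U{\left(X \right)} = -3 + 5 = 2$)
$A{\left(L \right)} = 7$ ($A{\left(L \right)} = 6 + 1 = 7$)
$p{\left(P \right)} = 2 + 7 P$ ($p{\left(P \right)} = 2 + P 7 = 2 + 7 P$)
$-26406 - p{\left(- \frac{19}{42} - \frac{27}{17} \right)} = -26406 - \left(2 + 7 \left(- \frac{19}{42} - \frac{27}{17}\right)\right) = -26406 - \left(2 + 7 \left(- \frac{1457}{714}\right)\right) = -26406 - \left(2 - \frac{1457}{102}\right) = -26406 - - \frac{1253}{102} = -26406 + \frac{1253}{102} = - \frac{2692159}{102}$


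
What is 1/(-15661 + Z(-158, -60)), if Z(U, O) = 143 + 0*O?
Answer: -1/15518 ≈ -6.4441e-5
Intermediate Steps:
Z(U, O) = 143 (Z(U, O) = 143 + 0 = 143)
1/(-15661 + Z(-158, -60)) = 1/(-15661 + 143) = 1/(-15518) = -1/15518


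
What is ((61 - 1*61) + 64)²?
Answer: 4096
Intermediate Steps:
((61 - 1*61) + 64)² = ((61 - 61) + 64)² = (0 + 64)² = 64² = 4096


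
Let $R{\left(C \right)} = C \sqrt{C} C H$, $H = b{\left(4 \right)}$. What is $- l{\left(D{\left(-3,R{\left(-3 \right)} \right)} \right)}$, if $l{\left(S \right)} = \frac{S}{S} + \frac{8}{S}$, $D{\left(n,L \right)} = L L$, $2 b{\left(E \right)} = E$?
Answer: $- \frac{241}{243} \approx -0.99177$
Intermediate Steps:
$b{\left(E \right)} = \frac{E}{2}$
$H = 2$ ($H = \frac{1}{2} \cdot 4 = 2$)
$R{\left(C \right)} = 2 C^{\frac{5}{2}}$ ($R{\left(C \right)} = C \sqrt{C} C 2 = C^{\frac{3}{2}} C 2 = C^{\frac{5}{2}} \cdot 2 = 2 C^{\frac{5}{2}}$)
$D{\left(n,L \right)} = L^{2}$
$l{\left(S \right)} = 1 + \frac{8}{S}$
$- l{\left(D{\left(-3,R{\left(-3 \right)} \right)} \right)} = - \frac{8 + \left(2 \left(-3\right)^{\frac{5}{2}}\right)^{2}}{\left(2 \left(-3\right)^{\frac{5}{2}}\right)^{2}} = - \frac{8 + \left(2 \cdot 9 i \sqrt{3}\right)^{2}}{\left(2 \cdot 9 i \sqrt{3}\right)^{2}} = - \frac{8 + \left(18 i \sqrt{3}\right)^{2}}{\left(18 i \sqrt{3}\right)^{2}} = - \frac{8 - 972}{-972} = - \frac{\left(-1\right) \left(-964\right)}{972} = \left(-1\right) \frac{241}{243} = - \frac{241}{243}$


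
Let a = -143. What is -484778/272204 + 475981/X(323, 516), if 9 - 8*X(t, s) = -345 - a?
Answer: 518204584417/28717522 ≈ 18045.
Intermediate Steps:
X(t, s) = 211/8 (X(t, s) = 9/8 - (-345 - 1*(-143))/8 = 9/8 - (-345 + 143)/8 = 9/8 - ⅛*(-202) = 9/8 + 101/4 = 211/8)
-484778/272204 + 475981/X(323, 516) = -484778/272204 + 475981/(211/8) = -484778*1/272204 + 475981*(8/211) = -242389/136102 + 3807848/211 = 518204584417/28717522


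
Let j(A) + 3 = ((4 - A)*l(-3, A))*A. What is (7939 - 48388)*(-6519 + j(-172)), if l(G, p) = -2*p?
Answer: 421482220410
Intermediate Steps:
j(A) = -3 - 2*A**2*(4 - A) (j(A) = -3 + ((4 - A)*(-2*A))*A = -3 + (-2*A*(4 - A))*A = -3 - 2*A**2*(4 - A))
(7939 - 48388)*(-6519 + j(-172)) = (7939 - 48388)*(-6519 + (-3 - 8*(-172)**2 + 2*(-172)**3)) = -40449*(-6519 + (-3 - 8*29584 + 2*(-5088448))) = -40449*(-6519 + (-3 - 236672 - 10176896)) = -40449*(-6519 - 10413571) = -40449*(-10420090) = 421482220410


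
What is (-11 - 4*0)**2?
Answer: 121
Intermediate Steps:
(-11 - 4*0)**2 = (-11 + 0)**2 = (-11)**2 = 121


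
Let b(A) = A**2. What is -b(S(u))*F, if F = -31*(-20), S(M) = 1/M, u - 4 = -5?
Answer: -620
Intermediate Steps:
u = -1 (u = 4 - 5 = -1)
S(M) = 1/M
F = 620
-b(S(u))*F = -(1/(-1))**2*620 = -(-1)**2*620 = -620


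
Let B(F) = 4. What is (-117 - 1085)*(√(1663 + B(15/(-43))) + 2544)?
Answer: -3057888 - 1202*√1667 ≈ -3.1070e+6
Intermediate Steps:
(-117 - 1085)*(√(1663 + B(15/(-43))) + 2544) = (-117 - 1085)*(√(1663 + 4) + 2544) = -1202*(√1667 + 2544) = -1202*(2544 + √1667) = -3057888 - 1202*√1667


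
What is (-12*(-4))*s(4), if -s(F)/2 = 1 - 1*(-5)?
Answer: -576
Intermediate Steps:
s(F) = -12 (s(F) = -2*(1 - 1*(-5)) = -2*(1 + 5) = -2*6 = -12)
(-12*(-4))*s(4) = -12*(-4)*(-12) = 48*(-12) = -576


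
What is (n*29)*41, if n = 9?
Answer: 10701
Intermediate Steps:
(n*29)*41 = (9*29)*41 = 261*41 = 10701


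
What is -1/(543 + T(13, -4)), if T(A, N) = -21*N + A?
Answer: -1/640 ≈ -0.0015625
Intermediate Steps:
T(A, N) = A - 21*N
-1/(543 + T(13, -4)) = -1/(543 + (13 - 21*(-4))) = -1/(543 + (13 + 84)) = -1/(543 + 97) = -1/640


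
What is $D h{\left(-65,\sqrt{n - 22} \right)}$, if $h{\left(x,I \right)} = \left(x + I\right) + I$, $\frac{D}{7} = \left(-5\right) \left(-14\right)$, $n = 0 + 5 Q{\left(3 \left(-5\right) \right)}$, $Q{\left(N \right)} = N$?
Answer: $-31850 + 980 i \sqrt{97} \approx -31850.0 + 9651.9 i$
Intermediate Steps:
$n = -75$ ($n = 0 + 5 \cdot 3 \left(-5\right) = 0 + 5 \left(-15\right) = 0 - 75 = -75$)
$D = 490$ ($D = 7 \left(\left(-5\right) \left(-14\right)\right) = 7 \cdot 70 = 490$)
$h{\left(x,I \right)} = x + 2 I$ ($h{\left(x,I \right)} = \left(I + x\right) + I = x + 2 I$)
$D h{\left(-65,\sqrt{n - 22} \right)} = 490 \left(-65 + 2 \sqrt{-75 - 22}\right) = 490 \left(-65 + 2 \sqrt{-97}\right) = 490 \left(-65 + 2 i \sqrt{97}\right) = -31850 + 980 i \sqrt{97}$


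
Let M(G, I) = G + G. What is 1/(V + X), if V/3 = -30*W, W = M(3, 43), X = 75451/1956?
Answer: -1956/980789 ≈ -0.0019943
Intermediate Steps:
X = 75451/1956 (X = 75451*(1/1956) = 75451/1956 ≈ 38.574)
M(G, I) = 2*G
W = 6 (W = 2*3 = 6)
V = -540 (V = 3*(-30*6) = 3*(-180) = -540)
1/(V + X) = 1/(-540 + 75451/1956) = 1/(-980789/1956) = -1956/980789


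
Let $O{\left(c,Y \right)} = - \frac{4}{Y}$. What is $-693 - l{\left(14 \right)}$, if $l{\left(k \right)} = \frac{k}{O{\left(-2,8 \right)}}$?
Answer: $-665$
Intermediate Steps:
$l{\left(k \right)} = - 2 k$ ($l{\left(k \right)} = \frac{k}{\left(-4\right) \frac{1}{8}} = \frac{k}{- \frac{1}{2}} = k \left(-2\right) = - 2 k$)
$-693 - l{\left(14 \right)} = -693 - \left(-2\right) 14 = -693 - -28 = -693 + 28 = -665$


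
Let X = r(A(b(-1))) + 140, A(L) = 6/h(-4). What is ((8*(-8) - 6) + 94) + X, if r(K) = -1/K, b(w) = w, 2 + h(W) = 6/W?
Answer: 1975/12 ≈ 164.58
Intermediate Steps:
h(W) = -2 + 6/W
A(L) = -12/7 (A(L) = 6/(-2 + 6/(-4)) = 6/(-2 + 6*(-¼)) = 6/(-2 - 3/2) = 6/(-7/2) = 6*(-2/7) = -12/7)
X = 1687/12 (X = -1/(-12/7) + 140 = -1*(-7/12) + 140 = 7/12 + 140 = 1687/12 ≈ 140.58)
((8*(-8) - 6) + 94) + X = ((8*(-8) - 6) + 94) + 1687/12 = ((-64 - 6) + 94) + 1687/12 = (-70 + 94) + 1687/12 = 24 + 1687/12 = 1975/12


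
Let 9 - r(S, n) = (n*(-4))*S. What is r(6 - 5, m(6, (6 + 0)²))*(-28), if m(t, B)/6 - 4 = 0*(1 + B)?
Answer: -2940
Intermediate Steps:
m(t, B) = 24 (m(t, B) = 24 + 6*(0*(1 + B)) = 24 + 6*0 = 24 + 0 = 24)
r(S, n) = 9 + 4*S*n (r(S, n) = 9 - n*(-4)*S = 9 - (-4*n)*S = 9 - (-4)*S*n = 9 + 4*S*n)
r(6 - 5, m(6, (6 + 0)²))*(-28) = (9 + 4*(6 - 5)*24)*(-28) = (9 + 4*1*24)*(-28) = (9 + 96)*(-28) = 105*(-28) = -2940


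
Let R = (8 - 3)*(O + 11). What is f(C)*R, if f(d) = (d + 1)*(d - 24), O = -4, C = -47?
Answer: 114310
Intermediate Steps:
f(d) = (1 + d)*(-24 + d)
R = 35 (R = (8 - 3)*(-4 + 11) = 5*7 = 35)
f(C)*R = (-24 + (-47)² - 23*(-47))*35 = (-24 + 2209 + 1081)*35 = 3266*35 = 114310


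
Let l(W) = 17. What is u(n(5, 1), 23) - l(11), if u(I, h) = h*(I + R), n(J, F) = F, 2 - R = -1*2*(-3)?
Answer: -86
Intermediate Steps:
R = -4 (R = 2 - (-1*2)*(-3) = 2 - (-2)*(-3) = 2 - 1*6 = 2 - 6 = -4)
u(I, h) = h*(-4 + I) (u(I, h) = h*(I - 4) = h*(-4 + I))
u(n(5, 1), 23) - l(11) = 23*(-4 + 1) - 1*17 = 23*(-3) - 17 = -69 - 17 = -86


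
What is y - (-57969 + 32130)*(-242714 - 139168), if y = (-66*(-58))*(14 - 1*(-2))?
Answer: -9867387750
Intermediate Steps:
y = 61248 (y = 3828*(14 + 2) = 3828*16 = 61248)
y - (-57969 + 32130)*(-242714 - 139168) = 61248 - (-57969 + 32130)*(-242714 - 139168) = 61248 - (-25839)*(-381882) = 61248 - 1*9867448998 = 61248 - 9867448998 = -9867387750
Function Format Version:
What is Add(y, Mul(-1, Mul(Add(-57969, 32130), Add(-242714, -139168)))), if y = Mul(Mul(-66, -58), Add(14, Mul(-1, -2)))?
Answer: -9867387750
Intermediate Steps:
y = 61248 (y = Mul(3828, Add(14, 2)) = Mul(3828, 16) = 61248)
Add(y, Mul(-1, Mul(Add(-57969, 32130), Add(-242714, -139168)))) = Add(61248, Mul(-1, Mul(Add(-57969, 32130), Add(-242714, -139168)))) = Add(61248, Mul(-1, Mul(-25839, -381882))) = Add(61248, Mul(-1, 9867448998)) = Add(61248, -9867448998) = -9867387750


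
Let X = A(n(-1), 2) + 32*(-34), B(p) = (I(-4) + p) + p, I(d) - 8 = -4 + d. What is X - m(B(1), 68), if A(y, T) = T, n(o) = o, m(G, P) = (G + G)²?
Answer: -1102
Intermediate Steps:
I(d) = 4 + d (I(d) = 8 + (-4 + d) = 4 + d)
B(p) = 2*p (B(p) = ((4 - 4) + p) + p = (0 + p) + p = p + p = 2*p)
m(G, P) = 4*G² (m(G, P) = (2*G)² = 4*G²)
X = -1086 (X = 2 + 32*(-34) = 2 - 1088 = -1086)
X - m(B(1), 68) = -1086 - 4*(2*1)² = -1086 - 4*2² = -1086 - 4*4 = -1086 - 1*16 = -1086 - 16 = -1102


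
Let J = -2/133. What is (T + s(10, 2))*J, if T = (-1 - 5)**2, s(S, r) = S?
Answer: -92/133 ≈ -0.69173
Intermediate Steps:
J = -2/133 (J = -2*1/133 = -2/133 ≈ -0.015038)
T = 36 (T = (-6)**2 = 36)
(T + s(10, 2))*J = (36 + 10)*(-2/133) = 46*(-2/133) = -92/133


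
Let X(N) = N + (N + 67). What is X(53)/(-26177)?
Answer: -173/26177 ≈ -0.0066089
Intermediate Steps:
X(N) = 67 + 2*N (X(N) = N + (67 + N) = 67 + 2*N)
X(53)/(-26177) = (67 + 2*53)/(-26177) = (67 + 106)*(-1/26177) = 173*(-1/26177) = -173/26177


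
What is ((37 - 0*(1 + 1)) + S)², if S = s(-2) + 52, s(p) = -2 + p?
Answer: 7225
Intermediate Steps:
S = 48 (S = (-2 - 2) + 52 = -4 + 52 = 48)
((37 - 0*(1 + 1)) + S)² = ((37 - 0*(1 + 1)) + 48)² = ((37 - 0*2) + 48)² = ((37 - 1*0) + 48)² = ((37 + 0) + 48)² = (37 + 48)² = 85² = 7225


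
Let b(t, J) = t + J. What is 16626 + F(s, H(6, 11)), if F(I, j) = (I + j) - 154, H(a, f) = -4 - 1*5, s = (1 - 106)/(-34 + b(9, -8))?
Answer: 181128/11 ≈ 16466.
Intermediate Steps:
b(t, J) = J + t
s = 35/11 (s = (1 - 106)/(-34 + (-8 + 9)) = -105/(-34 + 1) = -105/(-33) = -105*(-1/33) = 35/11 ≈ 3.1818)
H(a, f) = -9 (H(a, f) = -4 - 5 = -9)
F(I, j) = -154 + I + j
16626 + F(s, H(6, 11)) = 16626 + (-154 + 35/11 - 9) = 16626 - 1758/11 = 181128/11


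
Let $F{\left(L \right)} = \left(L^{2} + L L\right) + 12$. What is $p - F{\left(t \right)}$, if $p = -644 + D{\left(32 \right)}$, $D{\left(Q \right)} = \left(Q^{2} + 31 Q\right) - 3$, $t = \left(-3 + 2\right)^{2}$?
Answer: $1355$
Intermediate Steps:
$t = 1$ ($t = \left(-1\right)^{2} = 1$)
$F{\left(L \right)} = 12 + 2 L^{2}$ ($F{\left(L \right)} = \left(L^{2} + L^{2}\right) + 12 = 2 L^{2} + 12 = 12 + 2 L^{2}$)
$D{\left(Q \right)} = -3 + Q^{2} + 31 Q$
$p = 1369$ ($p = -644 + \left(-3 + 32^{2} + 31 \cdot 32\right) = -644 + \left(-3 + 1024 + 992\right) = -644 + 2013 = 1369$)
$p - F{\left(t \right)} = 1369 - \left(12 + 2 \cdot 1^{2}\right) = 1369 - \left(12 + 2 \cdot 1\right) = 1369 - \left(12 + 2\right) = 1369 - 14 = 1355$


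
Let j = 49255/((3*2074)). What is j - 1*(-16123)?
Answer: 100366561/6222 ≈ 16131.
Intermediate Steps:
j = 49255/6222 ≈ 7.9163
j - 1*(-16123) = 49255/6222 - 1*(-16123) = 49255/6222 + 16123 = 100366561/6222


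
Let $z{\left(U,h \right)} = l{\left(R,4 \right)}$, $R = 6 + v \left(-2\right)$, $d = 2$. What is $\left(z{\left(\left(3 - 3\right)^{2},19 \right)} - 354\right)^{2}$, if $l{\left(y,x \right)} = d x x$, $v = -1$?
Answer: $103684$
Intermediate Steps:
$R = 8$ ($R = 6 - -2 = 6 + 2 = 8$)
$l{\left(y,x \right)} = 2 x^{2}$ ($l{\left(y,x \right)} = 2 x x = 2 x^{2}$)
$z{\left(U,h \right)} = 32$ ($z{\left(U,h \right)} = 2 \cdot 4^{2} = 2 \cdot 16 = 32$)
$\left(z{\left(\left(3 - 3\right)^{2},19 \right)} - 354\right)^{2} = \left(32 - 354\right)^{2} = \left(-322\right)^{2} = 103684$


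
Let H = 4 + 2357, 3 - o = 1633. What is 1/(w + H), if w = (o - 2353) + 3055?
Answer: 1/1433 ≈ 0.00069784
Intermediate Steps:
o = -1630 (o = 3 - 1*1633 = 3 - 1633 = -1630)
w = -928 (w = (-1630 - 2353) + 3055 = -3983 + 3055 = -928)
H = 2361
1/(w + H) = 1/(-928 + 2361) = 1/1433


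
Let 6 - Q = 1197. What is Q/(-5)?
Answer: 1191/5 ≈ 238.20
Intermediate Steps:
Q = -1191 (Q = 6 - 1*1197 = 6 - 1197 = -1191)
Q/(-5) = -1191/(-5) = -1191*(-1/5) = 1191/5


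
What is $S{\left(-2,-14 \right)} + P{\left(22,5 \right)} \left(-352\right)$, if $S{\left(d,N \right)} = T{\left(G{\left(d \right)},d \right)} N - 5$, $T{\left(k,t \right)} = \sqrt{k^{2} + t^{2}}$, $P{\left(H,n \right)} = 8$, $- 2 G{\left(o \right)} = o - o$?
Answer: $-2849$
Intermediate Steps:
$G{\left(o \right)} = 0$ ($G{\left(o \right)} = - \frac{o - o}{2} = \left(- \frac{1}{2}\right) 0 = 0$)
$S{\left(d,N \right)} = -5 + N \sqrt{d^{2}}$ ($S{\left(d,N \right)} = \sqrt{0^{2} + d^{2}} N - 5 = \sqrt{0 + d^{2}} N - 5 = \sqrt{d^{2}} N - 5 = N \sqrt{d^{2}} - 5 = -5 + N \sqrt{d^{2}}$)
$S{\left(-2,-14 \right)} + P{\left(22,5 \right)} \left(-352\right) = \left(-5 - 14 \sqrt{\left(-2\right)^{2}}\right) + 8 \left(-352\right) = \left(-5 - 14 \sqrt{4}\right) - 2816 = \left(-5 - 28\right) - 2816 = -33 - 2816 = -2849$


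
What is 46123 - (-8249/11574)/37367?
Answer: 19947536012183/432485658 ≈ 46123.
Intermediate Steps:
46123 - (-8249/11574)/37367 = 46123 - (-8249*1/11574)/37367 = 46123 - (-8249)/(11574*37367) = 46123 - 1*(-8249/432485658) = 46123 + 8249/432485658 = 19947536012183/432485658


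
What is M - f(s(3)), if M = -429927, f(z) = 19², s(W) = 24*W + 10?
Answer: -430288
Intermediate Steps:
s(W) = 10 + 24*W
f(z) = 361
M - f(s(3)) = -429927 - 1*361 = -429927 - 361 = -430288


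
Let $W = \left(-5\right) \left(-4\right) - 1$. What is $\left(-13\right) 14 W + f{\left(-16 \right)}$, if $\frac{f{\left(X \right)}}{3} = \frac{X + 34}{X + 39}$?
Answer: $- \frac{79480}{23} \approx -3455.7$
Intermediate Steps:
$f{\left(X \right)} = \frac{3 \left(34 + X\right)}{39 + X}$ ($f{\left(X \right)} = 3 \frac{X + 34}{X + 39} = 3 \frac{34 + X}{39 + X} = \frac{3 \left(34 + X\right)}{39 + X}$)
$W = 19$ ($W = 20 - 1 = 19$)
$\left(-13\right) 14 W + f{\left(-16 \right)} = \left(-13\right) 14 \cdot 19 + \frac{3 \left(34 - 16\right)}{39 - 16} = \left(-182\right) 19 + 3 \cdot \frac{1}{23} \cdot 18 = -3458 + 3 \cdot \frac{1}{23} \cdot 18 = -3458 + \frac{54}{23} = - \frac{79480}{23}$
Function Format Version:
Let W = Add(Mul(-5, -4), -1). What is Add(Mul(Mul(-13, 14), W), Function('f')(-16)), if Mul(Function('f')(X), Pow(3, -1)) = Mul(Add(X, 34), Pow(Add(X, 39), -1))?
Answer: Rational(-79480, 23) ≈ -3455.7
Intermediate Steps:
Function('f')(X) = Mul(3, Pow(Add(39, X), -1), Add(34, X)) (Function('f')(X) = Mul(3, Mul(Add(X, 34), Pow(Add(X, 39), -1))) = Mul(3, Mul(Add(34, X), Pow(Add(39, X), -1))) = Mul(3, Mul(Pow(Add(39, X), -1), Add(34, X))) = Mul(3, Pow(Add(39, X), -1), Add(34, X)))
W = 19 (W = Add(20, -1) = 19)
Add(Mul(Mul(-13, 14), W), Function('f')(-16)) = Add(Mul(Mul(-13, 14), 19), Mul(3, Pow(Add(39, -16), -1), Add(34, -16))) = Add(Mul(-182, 19), Mul(3, Pow(23, -1), 18)) = Add(-3458, Mul(3, Rational(1, 23), 18)) = Add(-3458, Rational(54, 23)) = Rational(-79480, 23)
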